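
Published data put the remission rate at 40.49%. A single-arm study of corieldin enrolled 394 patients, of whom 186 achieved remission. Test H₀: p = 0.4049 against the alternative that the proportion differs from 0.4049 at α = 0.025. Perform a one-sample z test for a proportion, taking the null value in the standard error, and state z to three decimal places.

z = 2.717

p̂ = 186/394 ≈ 0.47208.
Standard error under H₀: √(0.4049×0.5951/394) = 0.02473.
z = (0.47208 − 0.4049)/0.02473 = 0.06718/0.02473 = 2.717.
p-value = 2·P(Z > 2.717) ≈ 0.0066. With α = 0.025, reject H₀.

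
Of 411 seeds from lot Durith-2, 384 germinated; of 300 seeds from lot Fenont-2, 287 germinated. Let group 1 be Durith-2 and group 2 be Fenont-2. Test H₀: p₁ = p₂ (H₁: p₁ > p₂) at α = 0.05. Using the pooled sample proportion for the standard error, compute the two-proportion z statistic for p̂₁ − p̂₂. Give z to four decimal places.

p̂₁ = 384/411 = 0.934307, p̂₂ = 287/300 = 0.956667.
Pooled p̂ = (384+287)/(411+300) = 671/711 = 0.943741.
SE = √(0.0530937 × 0.00576642) = 0.017497.
z = (0.934307 − 0.956667)/0.017497 = -0.022360/0.017497 = -1.2779.
p-value = P(Z > -1.278) ≈ 0.8994, so at α = 0.05 we fail to reject H₀.

z = -1.2779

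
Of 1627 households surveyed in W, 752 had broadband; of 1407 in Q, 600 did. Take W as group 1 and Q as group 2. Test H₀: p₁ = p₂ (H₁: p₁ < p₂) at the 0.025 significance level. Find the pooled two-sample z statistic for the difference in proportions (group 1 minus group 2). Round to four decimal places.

z = 1.9763

p̂₁ = 752/1627 ≈ 0.462200, p̂₂ = 600/1407 ≈ 0.426439.
Pooled p̂ = (752+600)/(1627+1407) = 1352/3034 = 0.445616.
SE = √(0.247042 × 0.00132536) = 0.018095.
z = (0.462200 − 0.426439)/0.018095 = 0.035761/0.018095 = 1.9763.
p-value = P(Z < 1.976) ≈ 0.9759, so at α = 0.025 we fail to reject H₀.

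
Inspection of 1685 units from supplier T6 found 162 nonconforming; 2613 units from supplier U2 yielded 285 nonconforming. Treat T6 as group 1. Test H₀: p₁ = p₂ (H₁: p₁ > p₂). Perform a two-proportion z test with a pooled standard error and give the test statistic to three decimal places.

p̂₁ = 162/1685 = 0.09614, p̂₂ = 285/2613 = 0.10907.
Pooled p̂ = (162+285)/(1685+2613) = 447/4298 = 0.10400.
SE = √(0.0931855 × 0.000976174) = 0.00954.
z = (0.09614 − 0.10907)/0.00954 = -0.01293/0.00954 = -1.355.
p-value = P(Z > -1.355) ≈ 0.9124.

z = -1.355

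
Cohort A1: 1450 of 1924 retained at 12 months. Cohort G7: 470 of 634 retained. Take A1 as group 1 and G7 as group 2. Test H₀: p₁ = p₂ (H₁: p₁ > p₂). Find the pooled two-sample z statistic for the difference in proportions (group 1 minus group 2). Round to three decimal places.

z = 0.621

p̂₁ = 1450/1924 ≈ 0.753638, p̂₂ = 470/634 ≈ 0.741325.
Pooled p̂ = (1450+470)/(1924+634) = 1920/2558 = 0.750586.
SE = √(0.187206 × 0.00209704) = 0.019814.
z = (0.753638 − 0.741325)/0.019814 = 0.012313/0.019814 = 0.621.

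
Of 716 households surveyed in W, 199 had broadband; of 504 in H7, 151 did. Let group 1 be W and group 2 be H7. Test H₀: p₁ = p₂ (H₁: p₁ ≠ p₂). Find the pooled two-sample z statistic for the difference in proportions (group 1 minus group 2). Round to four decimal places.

z = -0.8240

p̂₁ = 199/716 = 0.277933, p̂₂ = 151/504 = 0.299603.
Pooled p̂ = (199+151)/(716+504) = 350/1220 = 0.286885.
SE = √(0.204582 × 0.00338078) = 0.026299.
z = (0.277933 − 0.299603)/0.026299 = -0.021670/0.026299 = -0.8240.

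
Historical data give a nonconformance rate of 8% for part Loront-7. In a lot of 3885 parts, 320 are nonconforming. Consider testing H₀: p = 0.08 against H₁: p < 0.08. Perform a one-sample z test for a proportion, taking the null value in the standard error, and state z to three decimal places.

z = 0.544

p̂ = 320/3885 ≈ 0.082368.
Standard error under H₀: √(0.08×0.92/3885) = 0.004353.
z = (0.082368 − 0.08)/0.004353 = 0.002368/0.004353 = 0.544.
p-value = P(Z < 0.544) ≈ 0.7068.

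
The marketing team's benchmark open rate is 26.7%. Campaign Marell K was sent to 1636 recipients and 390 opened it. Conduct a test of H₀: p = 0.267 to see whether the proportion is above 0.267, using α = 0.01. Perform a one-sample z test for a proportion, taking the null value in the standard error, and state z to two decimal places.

p̂ = 390/1636 = 0.2384.
Standard error under H₀: √(0.267×0.733/1636) = 0.0109.
z = (0.2384 − 0.267)/0.0109 = -0.0286/0.0109 = -2.62.
p-value = P(Z > -2.616) ≈ 0.9956. With α = 0.01, fail to reject H₀.

z = -2.62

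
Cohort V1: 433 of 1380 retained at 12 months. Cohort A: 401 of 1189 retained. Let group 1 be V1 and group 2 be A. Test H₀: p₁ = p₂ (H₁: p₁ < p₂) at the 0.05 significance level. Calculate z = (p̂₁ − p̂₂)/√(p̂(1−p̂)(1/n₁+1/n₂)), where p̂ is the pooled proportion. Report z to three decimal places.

p̂₁ = 433/1380 ≈ 0.31377, p̂₂ = 401/1189 ≈ 0.33726.
Pooled p̂ = (433+401)/(1380+1189) = 834/2569 = 0.32464.
SE = √(0.219249 × 0.00156568) = 0.01853.
z = (0.31377 − 0.33726)/0.01853 = -0.02349/0.01853 = -1.268.
p-value = P(Z < -1.268) ≈ 0.1024. With α = 0.05, fail to reject H₀.

z = -1.268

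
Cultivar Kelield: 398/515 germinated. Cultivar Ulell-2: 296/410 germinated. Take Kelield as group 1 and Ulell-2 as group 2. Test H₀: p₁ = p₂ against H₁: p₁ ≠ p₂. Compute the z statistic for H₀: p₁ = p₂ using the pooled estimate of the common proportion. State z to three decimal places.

p̂₁ = 398/515 ≈ 0.772816, p̂₂ = 296/410 ≈ 0.721951.
Pooled p̂ = (398+296)/(515+410) = 694/925 = 0.750270.
SE = √(p̂(1−p̂)(1/n₁+1/n₂)) = √(0.750270·0.249730·0.00438077) = √(0.000820802) = 0.028650.
z = (0.772816 − 0.721951)/0.028650 = 0.050865/0.028650 = 1.775.

z = 1.775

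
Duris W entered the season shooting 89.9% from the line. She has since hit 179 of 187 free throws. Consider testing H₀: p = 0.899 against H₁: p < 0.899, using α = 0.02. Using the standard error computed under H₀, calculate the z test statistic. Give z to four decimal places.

p̂ = 179/187 ≈ 0.957219.
SE = √(p₀(1−p₀)/n) = √(0.090799/187) = 0.022035.
z = (0.957219 − 0.899)/0.022035 = 0.058219/0.022035 = 2.6421.
p-value = P(Z < 2.642) ≈ 0.9959; since p > α = 0.02, fail to reject H₀.

z = 2.6421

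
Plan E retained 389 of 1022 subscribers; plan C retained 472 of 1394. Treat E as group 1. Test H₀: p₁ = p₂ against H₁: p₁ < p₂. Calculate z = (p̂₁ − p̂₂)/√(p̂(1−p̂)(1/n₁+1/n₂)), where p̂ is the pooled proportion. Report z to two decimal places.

z = 2.13

p̂₁ = 389/1022 ≈ 0.3806, p̂₂ = 472/1394 ≈ 0.3386.
Pooled p̂ = (389+472)/(1022+1394) = 861/2416 = 0.3564.
SE = √(0.229372 × 0.00169583) = 0.0197.
z = (0.3806 − 0.3386)/0.0197 = 0.0420/0.0197 = 2.13.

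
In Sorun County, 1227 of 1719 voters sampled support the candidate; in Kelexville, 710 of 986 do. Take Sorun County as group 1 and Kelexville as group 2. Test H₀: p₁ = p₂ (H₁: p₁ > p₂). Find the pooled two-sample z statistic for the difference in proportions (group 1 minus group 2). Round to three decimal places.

p̂₁ = 1227/1719 ≈ 0.71379, p̂₂ = 710/986 ≈ 0.72008.
Pooled p̂ = (1227+710)/(1719+986) = 1937/2705 = 0.71608.
SE = √(0.203309 × 0.00159593) = 0.01801.
z = (0.71379 − 0.72008)/0.01801 = -0.00629/0.01801 = -0.349.
p-value = P(Z > -0.349) ≈ 0.6366.

z = -0.349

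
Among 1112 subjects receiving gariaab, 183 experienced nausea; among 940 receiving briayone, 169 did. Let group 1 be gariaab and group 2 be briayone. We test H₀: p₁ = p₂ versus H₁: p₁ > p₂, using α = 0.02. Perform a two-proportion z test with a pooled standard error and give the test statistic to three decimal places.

p̂₁ = 183/1112 ≈ 0.16457, p̂₂ = 169/940 ≈ 0.17979.
Pooled p̂ = (183+169)/(1112+940) = 352/2052 = 0.17154.
SE = √(p̂(1−p̂)(1/n₁+1/n₂)) = √(0.17154·0.82846·0.00196311) = √(0.000278985) = 0.01670.
z = (0.16457 − 0.17979)/0.01670 = -0.01522/0.01670 = -0.911.
p-value = P(Z > -0.911) ≈ 0.8189. With α = 0.02, fail to reject H₀.

z = -0.911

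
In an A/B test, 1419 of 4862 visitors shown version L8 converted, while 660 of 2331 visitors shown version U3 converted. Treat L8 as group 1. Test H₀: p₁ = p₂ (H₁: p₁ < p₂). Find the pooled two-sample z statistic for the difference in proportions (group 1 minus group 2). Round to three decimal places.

p̂₁ = 1419/4862 ≈ 0.291855, p̂₂ = 660/2331 ≈ 0.283140.
Pooled p̂ = (1419+660)/(4862+2331) = 2079/7193 = 0.289031.
SE = √(p̂(1−p̂)(1/n₁+1/n₂)) = √(0.289031·0.710969·0.000634677) = √(0.000130421) = 0.011420.
z = (0.291855 − 0.283140)/0.011420 = 0.008715/0.011420 = 0.763.
p-value = P(Z < 0.763) ≈ 0.7773.

z = 0.763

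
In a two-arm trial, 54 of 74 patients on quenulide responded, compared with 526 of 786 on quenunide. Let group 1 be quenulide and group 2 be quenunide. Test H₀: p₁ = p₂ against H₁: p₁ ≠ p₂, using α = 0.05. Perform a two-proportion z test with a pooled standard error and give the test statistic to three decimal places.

p̂₁ = 54/74 = 0.72973, p̂₂ = 526/786 = 0.66921.
Pooled p̂ = (54+526)/(74+786) = 580/860 = 0.67442.
SE = √(0.219578 × 0.0147858) = 0.05698.
z = (0.72973 − 0.66921)/0.05698 = 0.06052/0.05698 = 1.062.
Two-sided p-value ≈ 2·Φ(−1.062) = 0.2882. With α = 0.05, fail to reject H₀.

z = 1.062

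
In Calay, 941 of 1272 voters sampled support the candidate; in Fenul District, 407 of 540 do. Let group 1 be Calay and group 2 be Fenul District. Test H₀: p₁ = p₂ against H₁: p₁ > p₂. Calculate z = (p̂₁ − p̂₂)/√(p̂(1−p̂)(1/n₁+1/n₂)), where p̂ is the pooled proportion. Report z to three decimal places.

z = -0.621

p̂₁ = 941/1272 = 0.73978, p̂₂ = 407/540 = 0.75370.
Pooled p̂ = (941+407)/(1272+540) = 1348/1812 = 0.74393.
SE = √(0.190498 × 0.00263802) = 0.02242.
z = (0.73978 − 0.75370)/0.02242 = -0.01392/0.02242 = -0.621.
p-value = P(Z > -0.621) ≈ 0.7327.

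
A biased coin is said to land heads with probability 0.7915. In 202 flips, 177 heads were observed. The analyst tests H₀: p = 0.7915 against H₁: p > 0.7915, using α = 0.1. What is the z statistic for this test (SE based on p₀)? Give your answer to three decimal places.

p̂ = 177/202 = 0.87624.
Standard error under H₀: √(0.7915×0.2085/202) = 0.02858.
z = (0.87624 − 0.7915)/0.02858 = 0.08474/0.02858 = 2.965.
p-value = P(Z > 2.965) ≈ 0.0015; since p < α = 0.1, reject H₀.

z = 2.965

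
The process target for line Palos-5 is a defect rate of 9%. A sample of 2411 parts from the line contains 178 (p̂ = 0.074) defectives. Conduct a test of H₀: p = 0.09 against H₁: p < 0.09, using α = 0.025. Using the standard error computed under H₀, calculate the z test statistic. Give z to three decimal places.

z = -2.775

p̂ = 178/2411 ≈ 0.073828.
SE = √(p₀(1−p₀)/n) = √(0.0819/2411) = 0.005828.
z = (0.073828 − 0.09)/0.005828 = -0.016172/0.005828 = -2.775.
p-value = P(Z < -2.775) ≈ 0.0028, so at α = 0.025 we reject H₀.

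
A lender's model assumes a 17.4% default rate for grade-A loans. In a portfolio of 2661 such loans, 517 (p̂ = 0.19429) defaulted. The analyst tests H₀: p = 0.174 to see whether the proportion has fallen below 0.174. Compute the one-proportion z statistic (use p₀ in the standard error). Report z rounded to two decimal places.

p̂ = 517/2661 ≈ 0.19429.
Under H₀, SE = √(0.174·0.826/2661) = √(5.40113e-05) = 0.00735.
z = (0.19429 − 0.174)/0.00735 = 0.02029/0.00735 = 2.76.
p-value = P(Z < 2.761) ≈ 0.9971.

z = 2.76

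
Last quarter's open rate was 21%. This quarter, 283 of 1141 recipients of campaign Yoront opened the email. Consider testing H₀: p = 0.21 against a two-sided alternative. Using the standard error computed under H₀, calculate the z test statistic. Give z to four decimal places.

z = 3.1537

p̂ = 283/1141 = 0.2480280.
Under H₀, SE = √(0.21·0.79/1141) = √(0.000145399) = 0.0120581.
z = (0.2480280 − 0.21)/0.0120581 = 0.0380280/0.0120581 = 3.1537.
Two-sided p-value ≈ 2·Φ(−3.154) = 0.0016.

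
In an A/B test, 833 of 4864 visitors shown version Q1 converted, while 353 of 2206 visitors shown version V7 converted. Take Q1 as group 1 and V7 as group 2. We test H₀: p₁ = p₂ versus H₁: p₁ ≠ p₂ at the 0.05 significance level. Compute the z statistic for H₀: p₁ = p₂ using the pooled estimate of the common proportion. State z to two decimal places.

z = 1.17

p̂₁ = 833/4864 = 0.17126, p̂₂ = 353/2206 = 0.16002.
Pooled p̂ = (833+353)/(4864+2206) = 1186/7070 = 0.16775.
SE = √(p̂(1−p̂)(1/n₁+1/n₂)) = √(0.16775·0.83225·0.000658901) = √(9.19896e-05) = 0.00959.
z = (0.17126 − 0.16002)/0.00959 = 0.01124/0.00959 = 1.17.
Two-sided p-value ≈ 2·Φ(−1.172) = 0.2412, so at α = 0.05 we fail to reject H₀.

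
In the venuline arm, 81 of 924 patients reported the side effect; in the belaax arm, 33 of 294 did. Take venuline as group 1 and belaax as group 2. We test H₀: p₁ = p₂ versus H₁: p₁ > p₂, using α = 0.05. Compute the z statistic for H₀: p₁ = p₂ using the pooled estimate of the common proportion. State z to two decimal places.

z = -1.26

p̂₁ = 81/924 ≈ 0.0877, p̂₂ = 33/294 ≈ 0.1122.
Pooled p̂ = (81+33)/(924+294) = 114/1218 = 0.0936.
SE = √(0.0848358 × 0.00448361) = 0.0195.
z = (0.0877 − 0.1122)/0.0195 = -0.0245/0.0195 = -1.26.
p-value = P(Z > -1.260) ≈ 0.8962; since p > α = 0.05, fail to reject H₀.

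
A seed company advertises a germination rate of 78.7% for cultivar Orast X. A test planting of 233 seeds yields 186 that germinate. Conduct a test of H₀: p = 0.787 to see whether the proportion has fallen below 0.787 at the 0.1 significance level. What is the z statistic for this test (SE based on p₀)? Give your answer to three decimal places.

p̂ = 186/233 ≈ 0.79828.
Under H₀, SE = √(0.787·0.213/233) = √(0.000719446) = 0.02682.
z = (0.79828 − 0.787)/0.02682 = 0.01128/0.02682 = 0.421.
p-value = P(Z < 0.421) ≈ 0.6630, so at α = 0.1 we fail to reject H₀.

z = 0.421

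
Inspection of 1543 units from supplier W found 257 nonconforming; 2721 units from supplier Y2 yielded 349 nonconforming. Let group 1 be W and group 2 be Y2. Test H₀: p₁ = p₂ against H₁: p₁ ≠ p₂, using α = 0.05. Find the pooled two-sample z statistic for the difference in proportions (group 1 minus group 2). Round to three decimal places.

z = 3.442

p̂₁ = 257/1543 ≈ 0.1665587, p̂₂ = 349/2721 ≈ 0.1282617.
Pooled p̂ = (257+349)/(1543+2721) = 606/4264 = 0.1421201.
SE = √(0.121922 × 0.0010156) = 0.0111276.
z = (0.1665587 − 0.1282617)/0.0111276 = 0.0382970/0.0111276 = 3.442.
Two-sided p-value ≈ 2·Φ(−3.442) = 0.0006. With α = 0.05, reject H₀.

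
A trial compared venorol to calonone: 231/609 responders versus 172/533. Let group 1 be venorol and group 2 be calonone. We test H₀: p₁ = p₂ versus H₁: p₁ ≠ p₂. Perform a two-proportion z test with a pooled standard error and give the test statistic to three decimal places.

p̂₁ = 231/609 ≈ 0.379310, p̂₂ = 172/533 ≈ 0.322702.
Pooled p̂ = (231+172)/(609+533) = 403/1142 = 0.352890.
SE = √(p̂(1−p̂)(1/n₁+1/n₂)) = √(0.352890·0.647110·0.00351821) = √(0.000803413) = 0.028345.
z = (0.379310 − 0.322702)/0.028345 = 0.056608/0.028345 = 1.997.
p-value = 2·P(Z > 1.997) ≈ 0.0458.

z = 1.997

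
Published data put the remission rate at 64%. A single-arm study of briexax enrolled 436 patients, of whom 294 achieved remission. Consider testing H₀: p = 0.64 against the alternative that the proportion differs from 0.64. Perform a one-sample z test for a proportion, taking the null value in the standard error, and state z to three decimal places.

z = 1.493

p̂ = 294/436 = 0.674312.
SE = √(p₀(1−p₀)/n) = √(0.2304/436) = 0.022988.
z = (0.674312 − 0.64)/0.022988 = 0.034312/0.022988 = 1.493.
Two-sided p-value ≈ 2·Φ(−1.493) = 0.1355.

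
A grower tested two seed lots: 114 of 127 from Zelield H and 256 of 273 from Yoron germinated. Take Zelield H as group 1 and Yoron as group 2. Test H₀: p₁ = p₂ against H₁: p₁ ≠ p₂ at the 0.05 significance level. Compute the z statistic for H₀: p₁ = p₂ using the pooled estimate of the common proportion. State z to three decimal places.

p̂₁ = 114/127 ≈ 0.89764, p̂₂ = 256/273 ≈ 0.93773.
Pooled p̂ = (114+256)/(127+273) = 370/400 = 0.92500.
SE = √(0.069375 × 0.011537) = 0.02829.
z = (0.89764 − 0.93773)/0.02829 = -0.04009/0.02829 = -1.417.
Two-sided p-value ≈ 2·Φ(−1.417) = 0.1565; since p > α = 0.05, fail to reject H₀.

z = -1.417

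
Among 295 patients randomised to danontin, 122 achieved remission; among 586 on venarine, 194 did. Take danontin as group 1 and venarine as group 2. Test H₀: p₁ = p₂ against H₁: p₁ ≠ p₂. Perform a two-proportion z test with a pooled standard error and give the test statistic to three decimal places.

p̂₁ = 122/295 = 0.413559, p̂₂ = 194/586 = 0.331058.
Pooled p̂ = (122+194)/(295+586) = 316/881 = 0.358683.
SE = √(0.23003 × 0.00509632) = 0.034239.
z = (0.413559 − 0.331058)/0.034239 = 0.082501/0.034239 = 2.410.

z = 2.410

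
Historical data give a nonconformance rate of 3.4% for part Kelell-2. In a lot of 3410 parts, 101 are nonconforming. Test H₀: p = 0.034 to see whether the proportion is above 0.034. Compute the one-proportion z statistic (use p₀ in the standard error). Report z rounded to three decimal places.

p̂ = 101/3410 = 0.029619.
Standard error under H₀: √(0.034×0.966/3410) = 0.003103.
z = (0.029619 − 0.034)/0.003103 = -0.004381/0.003103 = -1.412.

z = -1.412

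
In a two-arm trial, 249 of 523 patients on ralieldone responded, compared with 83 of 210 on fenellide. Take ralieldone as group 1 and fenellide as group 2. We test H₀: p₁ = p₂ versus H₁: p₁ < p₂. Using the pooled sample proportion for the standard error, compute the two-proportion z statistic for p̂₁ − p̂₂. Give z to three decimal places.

p̂₁ = 249/523 = 0.47610, p̂₂ = 83/210 = 0.39524.
Pooled p̂ = (249+83)/(523+210) = 332/733 = 0.45293.
SE = √(0.247785 × 0.00667395) = 0.04067.
z = (0.47610 − 0.39524)/0.04067 = 0.08086/0.04067 = 1.988.

z = 1.988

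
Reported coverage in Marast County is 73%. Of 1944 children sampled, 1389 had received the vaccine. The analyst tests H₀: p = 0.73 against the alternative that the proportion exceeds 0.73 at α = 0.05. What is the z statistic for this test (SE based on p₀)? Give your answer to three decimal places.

z = -1.539

p̂ = 1389/1944 = 0.714506.
SE = √(p₀(1−p₀)/n) = √(0.1971/1944) = 0.010069.
z = (0.714506 − 0.73)/0.010069 = -0.015494/0.010069 = -1.539.
p-value = P(Z > -1.539) ≈ 0.9381; since p > α = 0.05, fail to reject H₀.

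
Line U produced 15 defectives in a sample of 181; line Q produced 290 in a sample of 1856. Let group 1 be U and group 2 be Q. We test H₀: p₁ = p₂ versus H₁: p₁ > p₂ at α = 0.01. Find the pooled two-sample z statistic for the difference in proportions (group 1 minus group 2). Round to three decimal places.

z = -2.641

p̂₁ = 15/181 = 0.08287, p̂₂ = 290/1856 = 0.15625.
Pooled p̂ = (15+290)/(181+1856) = 305/2037 = 0.14973.
SE = √(0.127311 × 0.00606365) = 0.02778.
z = (0.08287 − 0.15625)/0.02778 = -0.07338/0.02778 = -2.641.
p-value = P(Z > -2.641) ≈ 0.9959; since p > α = 0.01, fail to reject H₀.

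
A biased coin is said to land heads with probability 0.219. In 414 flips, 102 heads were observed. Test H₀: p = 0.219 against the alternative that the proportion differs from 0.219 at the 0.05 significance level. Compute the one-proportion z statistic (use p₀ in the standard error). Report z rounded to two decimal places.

p̂ = 102/414 ≈ 0.2464.
Standard error under H₀: √(0.219×0.781/414) = 0.0203.
z = (0.2464 − 0.219)/0.0203 = 0.0274/0.0203 = 1.35.
Two-sided p-value ≈ 2·Φ(−1.347) = 0.1780, so at α = 0.05 we fail to reject H₀.

z = 1.35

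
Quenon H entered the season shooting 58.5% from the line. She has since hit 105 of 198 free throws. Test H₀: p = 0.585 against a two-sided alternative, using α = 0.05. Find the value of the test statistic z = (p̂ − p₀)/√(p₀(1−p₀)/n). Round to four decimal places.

p̂ = 105/198 = 0.5303030.
Standard error under H₀: √(0.585×0.415/198) = 0.0350162.
z = (0.5303030 − 0.585)/0.0350162 = -0.0546970/0.0350162 = -1.5620.
p-value = 2·P(Z > 1.562) ≈ 0.1183. With α = 0.05, fail to reject H₀.

z = -1.5620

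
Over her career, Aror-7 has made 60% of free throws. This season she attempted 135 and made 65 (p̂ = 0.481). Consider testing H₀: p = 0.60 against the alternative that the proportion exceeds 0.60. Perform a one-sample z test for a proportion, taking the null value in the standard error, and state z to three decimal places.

z = -2.811

p̂ = 65/135 = 0.48148.
Standard error under H₀: √(0.6×0.4/135) = 0.04216.
z = (0.48148 − 0.6)/0.04216 = -0.11852/0.04216 = -2.811.
p-value = P(Z > -2.811) ≈ 0.9975.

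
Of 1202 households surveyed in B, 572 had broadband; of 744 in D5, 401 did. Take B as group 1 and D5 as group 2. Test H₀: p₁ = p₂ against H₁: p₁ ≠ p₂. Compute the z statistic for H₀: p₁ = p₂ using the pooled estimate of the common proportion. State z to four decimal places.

z = -2.7056

p̂₁ = 572/1202 ≈ 0.4758735, p̂₂ = 401/744 ≈ 0.5389785.
Pooled p̂ = (572+401)/(1202+744) = 973/1946 = 0.5000000.
SE = √(0.25 × 0.00217603) = 0.0233240.
z = (0.4758735 − 0.5389785)/0.0233240 = -0.0631050/0.0233240 = -2.7056.
p-value = 2·P(Z > 2.706) ≈ 0.0068.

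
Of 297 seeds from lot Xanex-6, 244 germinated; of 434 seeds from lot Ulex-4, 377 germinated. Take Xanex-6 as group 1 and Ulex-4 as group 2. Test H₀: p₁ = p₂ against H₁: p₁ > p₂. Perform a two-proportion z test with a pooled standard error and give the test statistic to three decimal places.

p̂₁ = 244/297 = 0.821549, p̂₂ = 377/434 = 0.868664.
Pooled p̂ = (244+377)/(297+434) = 621/731 = 0.849521.
SE = √(p̂(1−p̂)(1/n₁+1/n₂)) = √(0.849521·0.150479·0.00567115) = √(0.000724971) = 0.026925.
z = (0.821549 − 0.868664)/0.026925 = -0.047115/0.026925 = -1.750.
p-value = P(Z > -1.750) ≈ 0.9599.

z = -1.750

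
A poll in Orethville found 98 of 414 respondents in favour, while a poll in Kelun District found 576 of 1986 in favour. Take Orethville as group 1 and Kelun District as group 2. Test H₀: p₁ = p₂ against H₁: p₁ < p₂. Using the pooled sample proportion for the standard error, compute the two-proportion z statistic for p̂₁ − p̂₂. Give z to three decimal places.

z = -2.196

p̂₁ = 98/414 ≈ 0.23671, p̂₂ = 576/1986 ≈ 0.29003.
Pooled p̂ = (98+576)/(414+1986) = 674/2400 = 0.28083.
SE = √(0.201966 × 0.00291898) = 0.02428.
z = (0.23671 − 0.29003)/0.02428 = -0.05332/0.02428 = -2.196.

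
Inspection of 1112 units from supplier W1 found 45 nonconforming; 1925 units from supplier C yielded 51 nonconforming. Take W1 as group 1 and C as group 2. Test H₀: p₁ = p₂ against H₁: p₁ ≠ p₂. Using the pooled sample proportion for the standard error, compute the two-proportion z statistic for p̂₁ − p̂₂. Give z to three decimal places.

z = 2.120

p̂₁ = 45/1112 ≈ 0.040468, p̂₂ = 51/1925 ≈ 0.026494.
Pooled p̂ = (45+51)/(1112+1925) = 96/3037 = 0.031610.
SE = √(p̂(1−p̂)(1/n₁+1/n₂)) = √(0.031610·0.968390·0.00141876) = √(4.34296e-05) = 0.006590.
z = (0.040468 − 0.026494)/0.006590 = 0.013974/0.006590 = 2.120.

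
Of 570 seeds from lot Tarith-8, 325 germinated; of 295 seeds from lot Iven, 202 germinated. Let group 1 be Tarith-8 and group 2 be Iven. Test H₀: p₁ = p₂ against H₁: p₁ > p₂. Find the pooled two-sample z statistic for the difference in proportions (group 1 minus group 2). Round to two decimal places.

p̂₁ = 325/570 ≈ 0.5702, p̂₂ = 202/295 ≈ 0.6847.
Pooled p̂ = (325+202)/(570+295) = 527/865 = 0.6092.
SE = √(0.238065 × 0.00514422) = 0.0350.
z = (0.5702 − 0.6847)/0.0350 = -0.1145/0.0350 = -3.27.

z = -3.27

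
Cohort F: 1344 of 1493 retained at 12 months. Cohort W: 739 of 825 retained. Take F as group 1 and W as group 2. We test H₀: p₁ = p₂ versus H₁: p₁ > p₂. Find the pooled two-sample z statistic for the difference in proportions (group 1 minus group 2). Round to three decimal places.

p̂₁ = 1344/1493 = 0.90020, p̂₂ = 739/825 = 0.89576.
Pooled p̂ = (1344+739)/(1493+825) = 2083/2318 = 0.89862.
SE = √(0.0911025 × 0.00188191) = 0.01309.
z = (0.90020 − 0.89576)/0.01309 = 0.00444/0.01309 = 0.339.
p-value = P(Z > 0.339) ≈ 0.3672.

z = 0.339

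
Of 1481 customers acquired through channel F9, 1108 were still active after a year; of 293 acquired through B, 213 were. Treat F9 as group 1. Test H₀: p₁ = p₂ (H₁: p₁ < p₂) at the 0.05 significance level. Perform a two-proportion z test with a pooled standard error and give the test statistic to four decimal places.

p̂₁ = 1108/1481 = 0.748143, p̂₂ = 213/293 = 0.726962.
Pooled p̂ = (1108+213)/(1481+293) = 1321/1774 = 0.744645.
SE = √(0.190149 × 0.00408819) = 0.027881.
z = (0.748143 − 0.726962)/0.027881 = 0.021181/0.027881 = 0.7597.
p-value = P(Z < 0.760) ≈ 0.7763. With α = 0.05, fail to reject H₀.

z = 0.7597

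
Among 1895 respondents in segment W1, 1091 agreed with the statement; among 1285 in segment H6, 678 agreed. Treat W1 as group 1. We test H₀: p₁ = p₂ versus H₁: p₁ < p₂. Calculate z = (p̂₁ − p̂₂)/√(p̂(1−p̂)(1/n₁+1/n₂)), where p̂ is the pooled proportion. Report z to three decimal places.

z = 2.679

p̂₁ = 1091/1895 = 0.575726, p̂₂ = 678/1285 = 0.527626.
Pooled p̂ = (1091+678)/(1895+1285) = 1769/3180 = 0.556289.
SE = √(p̂(1−p̂)(1/n₁+1/n₂)) = √(0.556289·0.443711·0.00130591) = √(0.000322341) = 0.017954.
z = (0.575726 − 0.527626)/0.017954 = 0.048100/0.017954 = 2.679.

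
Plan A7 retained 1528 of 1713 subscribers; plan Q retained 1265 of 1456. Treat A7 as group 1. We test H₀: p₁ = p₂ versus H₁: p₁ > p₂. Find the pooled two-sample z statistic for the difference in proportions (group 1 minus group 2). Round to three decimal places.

p̂₁ = 1528/1713 ≈ 0.892002, p̂₂ = 1265/1456 ≈ 0.868819.
Pooled p̂ = (1528+1265)/(1713+1456) = 2793/3169 = 0.881351.
SE = √(0.104572 × 0.00127058) = 0.011527.
z = (0.892002 − 0.868819)/0.011527 = 0.023183/0.011527 = 2.011.

z = 2.011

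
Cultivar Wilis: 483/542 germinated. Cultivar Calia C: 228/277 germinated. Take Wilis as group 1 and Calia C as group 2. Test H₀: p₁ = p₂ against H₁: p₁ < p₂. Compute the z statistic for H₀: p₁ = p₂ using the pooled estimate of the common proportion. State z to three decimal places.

p̂₁ = 483/542 ≈ 0.89114, p̂₂ = 228/277 ≈ 0.82310.
Pooled p̂ = (483+228)/(542+277) = 711/819 = 0.86813.
SE = √(0.114479 × 0.00545513) = 0.02499.
z = (0.89114 − 0.82310)/0.02499 = 0.06804/0.02499 = 2.723.

z = 2.723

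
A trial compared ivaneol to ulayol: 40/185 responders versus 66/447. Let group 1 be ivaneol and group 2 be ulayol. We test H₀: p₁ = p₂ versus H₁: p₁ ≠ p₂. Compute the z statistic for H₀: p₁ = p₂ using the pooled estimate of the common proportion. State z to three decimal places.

p̂₁ = 40/185 = 0.216216, p̂₂ = 66/447 = 0.147651.
Pooled p̂ = (40+66)/(185+447) = 106/632 = 0.167722.
SE = √(p̂(1−p̂)(1/n₁+1/n₂)) = √(0.167722·0.832278·0.00764254) = √(0.00106683) = 0.032662.
z = (0.216216 − 0.147651)/0.032662 = 0.068565/0.032662 = 2.099.

z = 2.099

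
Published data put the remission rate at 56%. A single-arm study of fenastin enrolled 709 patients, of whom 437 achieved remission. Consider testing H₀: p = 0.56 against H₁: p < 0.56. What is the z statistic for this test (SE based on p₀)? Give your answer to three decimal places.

p̂ = 437/709 = 0.616361.
SE = √(p₀(1−p₀)/n) = √(0.2464/709) = 0.018642.
z = (0.616361 − 0.56)/0.018642 = 0.056361/0.018642 = 3.023.
p-value = P(Z < 3.023) ≈ 0.9987.

z = 3.023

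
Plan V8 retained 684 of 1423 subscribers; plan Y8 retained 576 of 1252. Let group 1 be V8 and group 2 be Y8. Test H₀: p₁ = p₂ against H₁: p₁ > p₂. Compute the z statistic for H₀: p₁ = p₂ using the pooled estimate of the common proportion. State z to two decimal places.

p̂₁ = 684/1423 = 0.4807, p̂₂ = 576/1252 = 0.4601.
Pooled p̂ = (684+576)/(1423+1252) = 1260/2675 = 0.4710.
SE = √(0.249161 × 0.00150146) = 0.0193.
z = (0.4807 − 0.4601)/0.0193 = 0.0206/0.0193 = 1.07.
p-value = P(Z > 1.066) ≈ 0.1433.

z = 1.07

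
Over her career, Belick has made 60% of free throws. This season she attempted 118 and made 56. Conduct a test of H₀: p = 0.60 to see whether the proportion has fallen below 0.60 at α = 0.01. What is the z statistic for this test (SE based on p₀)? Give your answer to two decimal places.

p̂ = 56/118 = 0.4746.
SE = √(p₀(1−p₀)/n) = √(0.24/118) = 0.0451.
z = (0.4746 − 0.6)/0.0451 = -0.1254/0.0451 = -2.78.
p-value = P(Z < -2.781) ≈ 0.0027. With α = 0.01, reject H₀.

z = -2.78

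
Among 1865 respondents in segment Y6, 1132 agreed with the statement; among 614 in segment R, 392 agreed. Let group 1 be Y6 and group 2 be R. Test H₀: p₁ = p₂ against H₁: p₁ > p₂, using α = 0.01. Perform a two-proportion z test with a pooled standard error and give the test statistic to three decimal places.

p̂₁ = 1132/1865 = 0.60697, p̂₂ = 392/614 = 0.63844.
Pooled p̂ = (1132+392)/(1865+614) = 1524/2479 = 0.61476.
SE = √(p̂(1−p̂)(1/n₁+1/n₂)) = √(0.61476·0.38524·0.00216486) = √(0.000512702) = 0.02264.
z = (0.60697 − 0.63844)/0.02264 = -0.03147/0.02264 = -1.390.
p-value = P(Z > -1.390) ≈ 0.9177; since p > α = 0.01, fail to reject H₀.

z = -1.390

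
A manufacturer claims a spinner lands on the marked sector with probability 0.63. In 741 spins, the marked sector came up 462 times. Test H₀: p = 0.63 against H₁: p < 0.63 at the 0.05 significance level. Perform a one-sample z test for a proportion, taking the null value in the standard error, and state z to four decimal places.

z = -0.3675

p̂ = 462/741 = 0.623482.
Standard error under H₀: √(0.63×0.37/741) = 0.017736.
z = (0.623482 − 0.63)/0.017736 = -0.006518/0.017736 = -0.3675.
p-value = P(Z < -0.368) ≈ 0.3566, so at α = 0.05 we fail to reject H₀.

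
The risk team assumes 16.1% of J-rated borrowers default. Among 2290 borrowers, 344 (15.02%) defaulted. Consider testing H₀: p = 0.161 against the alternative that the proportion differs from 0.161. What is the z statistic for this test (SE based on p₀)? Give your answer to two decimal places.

p̂ = 344/2290 ≈ 0.1502.
Standard error under H₀: √(0.161×0.839/2290) = 0.0077.
z = (0.1502 − 0.161)/0.0077 = -0.0108/0.0077 = -1.40.
p-value = 2·P(Z > 1.404) ≈ 0.1604.

z = -1.40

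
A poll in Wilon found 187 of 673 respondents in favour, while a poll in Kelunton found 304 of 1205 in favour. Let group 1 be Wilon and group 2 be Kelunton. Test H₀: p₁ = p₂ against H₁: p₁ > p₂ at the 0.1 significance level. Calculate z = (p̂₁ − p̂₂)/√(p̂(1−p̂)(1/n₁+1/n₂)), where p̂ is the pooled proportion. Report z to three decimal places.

z = 1.210

p̂₁ = 187/673 ≈ 0.277860, p̂₂ = 304/1205 ≈ 0.252282.
Pooled p̂ = (187+304)/(673+1205) = 491/1878 = 0.261448.
SE = √(0.193093 × 0.00231576) = 0.021146.
z = (0.277860 − 0.252282)/0.021146 = 0.025578/0.021146 = 1.210.
p-value = P(Z > 1.210) ≈ 0.1132. With α = 0.1, fail to reject H₀.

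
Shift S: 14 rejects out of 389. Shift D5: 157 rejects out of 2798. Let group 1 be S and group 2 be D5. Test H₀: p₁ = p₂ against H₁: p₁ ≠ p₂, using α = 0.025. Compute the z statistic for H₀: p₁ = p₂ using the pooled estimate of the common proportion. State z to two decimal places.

p̂₁ = 14/389 = 0.0360, p̂₂ = 157/2798 = 0.0561.
Pooled p̂ = (14+157)/(389+2798) = 171/3187 = 0.0537.
SE = √(p̂(1−p̂)(1/n₁+1/n₂)) = √(0.0537·0.9463·0.00292809) = √(0.000148678) = 0.0122.
z = (0.0360 − 0.0561)/0.0122 = -0.0201/0.0122 = -1.65.
Two-sided p-value ≈ 2·Φ(−1.650) = 0.0989; since p > α = 0.025, fail to reject H₀.

z = -1.65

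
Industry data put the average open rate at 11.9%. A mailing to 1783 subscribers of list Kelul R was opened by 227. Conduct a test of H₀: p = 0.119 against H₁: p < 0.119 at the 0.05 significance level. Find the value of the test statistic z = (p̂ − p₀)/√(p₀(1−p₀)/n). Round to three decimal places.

p̂ = 227/1783 ≈ 0.127314.
SE = √(p₀(1−p₀)/n) = √(0.10484/1783) = 0.007668.
z = (0.127314 − 0.119)/0.007668 = 0.008314/0.007668 = 1.084.
p-value = P(Z < 1.084) ≈ 0.8609, so at α = 0.05 we fail to reject H₀.

z = 1.084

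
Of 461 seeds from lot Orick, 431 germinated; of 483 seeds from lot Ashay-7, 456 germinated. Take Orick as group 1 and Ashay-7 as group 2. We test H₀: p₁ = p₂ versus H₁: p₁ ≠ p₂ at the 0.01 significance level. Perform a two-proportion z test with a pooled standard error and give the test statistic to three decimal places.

p̂₁ = 431/461 ≈ 0.93492, p̂₂ = 456/483 ≈ 0.94410.
Pooled p̂ = (431+456)/(461+483) = 887/944 = 0.93962.
SE = √(p̂(1−p̂)(1/n₁+1/n₂)) = √(0.93962·0.06038·0.00423959) = √(0.000240535) = 0.01551.
z = (0.93492 − 0.94410)/0.01551 = -0.00918/0.01551 = -0.592.
p-value = 2·P(Z > 0.592) ≈ 0.5541, so at α = 0.01 we fail to reject H₀.

z = -0.592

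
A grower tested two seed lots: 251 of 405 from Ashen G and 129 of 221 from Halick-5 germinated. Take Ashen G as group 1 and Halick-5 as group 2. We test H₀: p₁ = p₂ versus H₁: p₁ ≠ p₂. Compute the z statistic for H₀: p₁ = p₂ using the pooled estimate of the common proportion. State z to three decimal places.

p̂₁ = 251/405 ≈ 0.61975, p̂₂ = 129/221 ≈ 0.58371.
Pooled p̂ = (251+129)/(405+221) = 380/626 = 0.60703.
SE = √(0.238545 × 0.00699402) = 0.04085.
z = (0.61975 − 0.58371)/0.04085 = 0.03604/0.04085 = 0.882.

z = 0.882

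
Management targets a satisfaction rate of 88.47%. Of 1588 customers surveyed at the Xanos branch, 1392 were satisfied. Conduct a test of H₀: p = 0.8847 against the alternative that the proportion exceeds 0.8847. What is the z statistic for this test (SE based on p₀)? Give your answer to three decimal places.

p̂ = 1392/1588 ≈ 0.876574.
Under H₀, SE = √(0.8847·0.1153/1588) = √(6.42355e-05) = 0.008015.
z = (0.876574 − 0.8847)/0.008015 = -0.008126/0.008015 = -1.014.

z = -1.014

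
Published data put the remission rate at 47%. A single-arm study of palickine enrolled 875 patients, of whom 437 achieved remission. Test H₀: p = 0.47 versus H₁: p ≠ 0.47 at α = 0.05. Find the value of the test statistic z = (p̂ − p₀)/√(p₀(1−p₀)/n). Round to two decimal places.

p̂ = 437/875 = 0.4994.
Standard error under H₀: √(0.47×0.53/875) = 0.0169.
z = (0.4994 − 0.47)/0.0169 = 0.0294/0.0169 = 1.74.
Two-sided p-value ≈ 2·Φ(−1.744) = 0.0811; since p > α = 0.05, fail to reject H₀.

z = 1.74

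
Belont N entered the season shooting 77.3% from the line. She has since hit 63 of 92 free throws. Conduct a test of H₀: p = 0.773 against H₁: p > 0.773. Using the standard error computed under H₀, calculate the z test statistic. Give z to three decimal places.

p̂ = 63/92 = 0.68478.
Under H₀, SE = √(0.773·0.227/92) = √(0.00190729) = 0.04367.
z = (0.68478 − 0.773)/0.04367 = -0.08822/0.04367 = -2.020.
p-value = P(Z > -2.020) ≈ 0.9783.

z = -2.020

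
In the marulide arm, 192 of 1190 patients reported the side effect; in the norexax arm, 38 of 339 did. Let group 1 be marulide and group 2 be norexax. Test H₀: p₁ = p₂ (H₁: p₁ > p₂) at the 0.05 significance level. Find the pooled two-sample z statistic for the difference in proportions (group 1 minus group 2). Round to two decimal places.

p̂₁ = 192/1190 ≈ 0.1613, p̂₂ = 38/339 ≈ 0.1121.
Pooled p̂ = (192+38)/(1190+339) = 230/1529 = 0.1504.
SE = √(p̂(1−p̂)(1/n₁+1/n₂)) = √(0.1504·0.8496·0.00379019) = √(0.000484376) = 0.0220.
z = (0.1613 − 0.1121)/0.0220 = 0.0492/0.0220 = 2.24.
p-value = P(Z > 2.238) ≈ 0.0126, so at α = 0.05 we reject H₀.

z = 2.24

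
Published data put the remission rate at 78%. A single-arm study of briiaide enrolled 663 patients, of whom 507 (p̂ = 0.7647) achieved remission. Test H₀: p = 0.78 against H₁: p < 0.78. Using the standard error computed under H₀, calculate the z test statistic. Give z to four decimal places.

z = -0.9507

p̂ = 507/663 ≈ 0.7647059.
SE = √(p₀(1−p₀)/n) = √(0.1716/663) = 0.0160880.
z = (0.7647059 − 0.78)/0.0160880 = -0.0152941/0.0160880 = -0.9507.
p-value = P(Z < -0.951) ≈ 0.1709.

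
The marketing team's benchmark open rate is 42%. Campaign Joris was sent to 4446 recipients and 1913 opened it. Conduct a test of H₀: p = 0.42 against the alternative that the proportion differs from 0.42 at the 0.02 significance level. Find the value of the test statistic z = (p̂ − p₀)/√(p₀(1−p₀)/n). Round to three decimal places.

p̂ = 1913/4446 = 0.43027.
Under H₀, SE = √(0.42·0.58/4446) = √(5.47908e-05) = 0.00740.
z = (0.43027 − 0.42)/0.00740 = 0.01027/0.00740 = 1.388.
p-value = 2·P(Z > 1.388) ≈ 0.1651, so at α = 0.02 we fail to reject H₀.

z = 1.388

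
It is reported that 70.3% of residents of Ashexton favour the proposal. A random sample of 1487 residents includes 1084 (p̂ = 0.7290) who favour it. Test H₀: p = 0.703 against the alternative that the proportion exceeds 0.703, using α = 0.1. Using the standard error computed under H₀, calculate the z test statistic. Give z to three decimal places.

p̂ = 1084/1487 = 0.728985.
Under H₀, SE = √(0.703·0.297/1487) = √(0.000140411) = 0.011850.
z = (0.728985 − 0.703)/0.011850 = 0.025985/0.011850 = 2.193.
p-value = P(Z > 2.193) ≈ 0.0142. With α = 0.1, reject H₀.

z = 2.193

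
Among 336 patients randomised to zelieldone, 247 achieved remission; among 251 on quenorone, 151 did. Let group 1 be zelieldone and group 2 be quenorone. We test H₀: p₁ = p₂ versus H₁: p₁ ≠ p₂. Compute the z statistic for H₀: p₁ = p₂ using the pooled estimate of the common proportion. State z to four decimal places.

z = 3.4254

p̂₁ = 247/336 = 0.7351190, p̂₂ = 151/251 = 0.6015936.
Pooled p̂ = (247+151)/(336+251) = 398/587 = 0.6780239.
SE = √(0.218308 × 0.00696025) = 0.0389805.
z = (0.7351190 − 0.6015936)/0.0389805 = 0.1335254/0.0389805 = 3.4254.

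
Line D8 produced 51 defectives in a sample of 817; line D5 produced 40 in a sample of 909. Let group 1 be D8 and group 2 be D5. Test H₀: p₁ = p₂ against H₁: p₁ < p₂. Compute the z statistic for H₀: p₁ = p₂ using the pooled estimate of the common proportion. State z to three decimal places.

p̂₁ = 51/817 = 0.06242, p̂₂ = 40/909 = 0.04400.
Pooled p̂ = (51+40)/(817+909) = 91/1726 = 0.05272.
SE = √(0.0499433 × 0.0023241) = 0.01077.
z = (0.06242 − 0.04400)/0.01077 = 0.01842/0.01077 = 1.710.
p-value = P(Z < 1.710) ≈ 0.9563.

z = 1.710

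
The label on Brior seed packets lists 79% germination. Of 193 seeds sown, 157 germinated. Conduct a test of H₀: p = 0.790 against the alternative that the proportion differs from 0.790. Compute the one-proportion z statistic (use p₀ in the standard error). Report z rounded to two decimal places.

p̂ = 157/193 = 0.8135.
Standard error under H₀: √(0.79×0.21/193) = 0.0293.
z = (0.8135 − 0.79)/0.0293 = 0.0235/0.0293 = 0.80.

z = 0.80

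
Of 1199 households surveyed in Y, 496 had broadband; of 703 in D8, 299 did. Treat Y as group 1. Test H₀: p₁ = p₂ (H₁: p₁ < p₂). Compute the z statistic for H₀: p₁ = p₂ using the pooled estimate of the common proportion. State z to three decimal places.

z = -0.497

p̂₁ = 496/1199 = 0.41368, p̂₂ = 299/703 = 0.42532.
Pooled p̂ = (496+299)/(1199+703) = 795/1902 = 0.41798.
SE = √(0.243273 × 0.0022565) = 0.02343.
z = (0.41368 − 0.42532)/0.02343 = -0.01164/0.02343 = -0.497.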